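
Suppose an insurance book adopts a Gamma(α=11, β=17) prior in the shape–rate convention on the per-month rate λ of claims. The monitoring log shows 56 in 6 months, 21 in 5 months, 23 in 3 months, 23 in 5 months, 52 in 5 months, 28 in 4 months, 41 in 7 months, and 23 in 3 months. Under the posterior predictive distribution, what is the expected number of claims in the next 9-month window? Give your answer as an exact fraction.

Total count: 56 + 21 + 23 + 23 + 52 + 28 + 41 + 23 = 267.
Total exposure: 6 + 5 + 3 + 5 + 5 + 4 + 7 + 3 = 38 months.
By Gamma–Poisson conjugacy, the posterior is Gamma(α + Σx, β + Σt) = Gamma(11 + 267, 17 + 38) = Gamma(278, 55).
Predictive mean over a 9-month window = T·E[λ|data] = 9·278/55 = 2502/55.

2502/55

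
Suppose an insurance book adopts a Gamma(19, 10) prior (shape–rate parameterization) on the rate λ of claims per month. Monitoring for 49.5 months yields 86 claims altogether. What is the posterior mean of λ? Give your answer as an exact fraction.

Total count 86 over total exposure 49.5 months.
By Gamma–Poisson conjugacy, the posterior is Gamma(α + Σx, β + Σt) = Gamma(19 + 86, 10 + 49.5) = Gamma(105, 119/2).
Posterior mean = α'/β' = 105/(119/2) = 30/17.

30/17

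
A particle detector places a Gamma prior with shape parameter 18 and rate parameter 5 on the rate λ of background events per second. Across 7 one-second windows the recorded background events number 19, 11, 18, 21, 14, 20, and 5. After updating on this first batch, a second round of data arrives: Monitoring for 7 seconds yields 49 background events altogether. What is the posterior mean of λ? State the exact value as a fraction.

Total count: 19 + 11 + 18 + 21 + 14 + 20 + 5 = 108.
Total exposure: 7 seconds.
After the first batch: Gamma(18 + 108, 5 + 7) = Gamma(126, 12).
Total count 49 over total exposure 7 seconds.
After the second batch: Gamma(126 + 49, 12 + 7) = Gamma(175, 19).
Posterior mean = α'/β' = 175/19.

175/19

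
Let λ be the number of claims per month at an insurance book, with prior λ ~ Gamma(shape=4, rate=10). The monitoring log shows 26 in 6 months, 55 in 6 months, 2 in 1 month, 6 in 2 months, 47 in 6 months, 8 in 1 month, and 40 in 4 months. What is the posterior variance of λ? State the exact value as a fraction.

47/324

Total count: 26 + 55 + 2 + 6 + 47 + 8 + 40 = 184.
Total exposure: 6 + 6 + 1 + 2 + 6 + 1 + 4 = 26 months.
The Gamma prior is conjugate for the Poisson rate, so λ | data ~ Gamma(4+184, 10+26) = Gamma(188, 36).
Posterior variance = α'/β'² = 188/1296 = 47/324.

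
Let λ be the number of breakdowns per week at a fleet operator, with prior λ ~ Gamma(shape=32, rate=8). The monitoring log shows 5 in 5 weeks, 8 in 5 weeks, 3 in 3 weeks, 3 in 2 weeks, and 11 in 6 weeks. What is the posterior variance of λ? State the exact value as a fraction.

62/841

Total count: 5 + 8 + 3 + 3 + 11 = 30.
Total exposure: 5 + 5 + 3 + 2 + 6 = 21 weeks.
By Gamma–Poisson conjugacy, the posterior is Gamma(α + Σx, β + Σt) = Gamma(32 + 30, 8 + 21) = Gamma(62, 29).
Posterior variance = α'/β'² = 62/841.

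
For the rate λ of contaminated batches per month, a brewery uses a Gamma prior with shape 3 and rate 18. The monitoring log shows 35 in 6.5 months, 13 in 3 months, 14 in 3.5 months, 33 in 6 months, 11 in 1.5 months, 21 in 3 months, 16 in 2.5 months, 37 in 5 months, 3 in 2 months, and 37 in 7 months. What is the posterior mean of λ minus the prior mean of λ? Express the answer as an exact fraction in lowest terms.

320/87

Total count: 35 + 13 + 14 + 33 + 11 + 21 + 16 + 37 + 3 + 37 = 220.
Total exposure: 6.5 + 3 + 3.5 + 6 + 1.5 + 3 + 2.5 + 5 + 2 + 7 = 40 months.
The Gamma prior is conjugate for the Poisson rate, so λ | data ~ Gamma(3+220, 18+40) = Gamma(223, 58).
Posterior mean = 223/58 = 223/58; prior mean = 3/18 = 1/6. Difference = 223/58 − 1/6 = 320/87.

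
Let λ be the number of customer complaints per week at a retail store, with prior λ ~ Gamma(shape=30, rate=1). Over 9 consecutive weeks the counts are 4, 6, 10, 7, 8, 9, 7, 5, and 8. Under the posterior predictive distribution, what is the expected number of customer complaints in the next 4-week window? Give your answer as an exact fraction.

188/5

Total count: 4 + 6 + 10 + 7 + 8 + 9 + 7 + 5 + 8 = 64.
Total exposure: 9 weeks.
By Gamma–Poisson conjugacy, the posterior is Gamma(α + Σx, β + Σt) = Gamma(30 + 64, 1 + 9) = Gamma(94, 10).
Predictive mean over a 4-week window = T·E[λ|data] = 4·94/10 = 188/5.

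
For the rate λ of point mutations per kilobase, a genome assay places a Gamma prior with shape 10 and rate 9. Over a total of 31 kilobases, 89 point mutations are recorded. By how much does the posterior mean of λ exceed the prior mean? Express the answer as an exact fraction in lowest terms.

Total count 89 over total exposure 31 kilobases.
By Gamma–Poisson conjugacy, the posterior is Gamma(α + Σx, β + Σt) = Gamma(10 + 89, 9 + 31) = Gamma(99, 40).
Posterior mean = 99/40 = 99/40; prior mean = 10/9 = 10/9. Difference = 99/40 − 10/9 = 491/360.

491/360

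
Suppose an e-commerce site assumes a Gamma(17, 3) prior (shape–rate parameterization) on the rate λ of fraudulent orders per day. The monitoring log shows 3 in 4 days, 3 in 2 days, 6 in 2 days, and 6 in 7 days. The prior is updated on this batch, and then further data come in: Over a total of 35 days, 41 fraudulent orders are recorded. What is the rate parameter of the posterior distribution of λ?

Total count: 3 + 3 + 6 + 6 = 18.
Total exposure: 4 + 2 + 2 + 7 = 15 days.
After the first batch: Gamma(17 + 18, 3 + 15) = Gamma(35, 18).
Total count 41 over total exposure 35 days.
After the second batch: Gamma(35 + 41, 18 + 35) = Gamma(76, 53).

53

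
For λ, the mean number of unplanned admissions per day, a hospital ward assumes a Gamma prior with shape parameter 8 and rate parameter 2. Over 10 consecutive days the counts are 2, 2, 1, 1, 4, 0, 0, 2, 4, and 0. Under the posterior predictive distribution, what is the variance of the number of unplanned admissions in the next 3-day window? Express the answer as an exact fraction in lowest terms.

15/2

Total count: 2 + 2 + 1 + 1 + 4 + 0 + 0 + 2 + 4 + 0 = 16.
Total exposure: 10 days.
Gamma(α, β) with Poisson data over total exposure Σt gives posterior Gamma(α+Σx, β+Σt) = Gamma(24, 12).
The posterior predictive for a window of length T is Negative Binomial with variance T·α'·(β'+T)/β'² = 3·24·15/144 = 15/2.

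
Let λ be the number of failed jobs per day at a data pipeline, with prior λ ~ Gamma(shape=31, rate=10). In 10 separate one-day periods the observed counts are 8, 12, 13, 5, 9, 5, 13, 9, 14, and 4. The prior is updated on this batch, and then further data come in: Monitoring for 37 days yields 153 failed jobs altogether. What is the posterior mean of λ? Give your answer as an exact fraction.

92/19

Total count: 8 + 12 + 13 + 5 + 9 + 5 + 13 + 9 + 14 + 4 = 92.
Total exposure: 10 days.
After the first batch: Gamma(31 + 92, 10 + 10) = Gamma(123, 20).
Total count 153 over total exposure 37 days.
After the second batch: Gamma(123 + 153, 20 + 37) = Gamma(276, 57).
Posterior mean = α'/β' = 276/57 = 92/19.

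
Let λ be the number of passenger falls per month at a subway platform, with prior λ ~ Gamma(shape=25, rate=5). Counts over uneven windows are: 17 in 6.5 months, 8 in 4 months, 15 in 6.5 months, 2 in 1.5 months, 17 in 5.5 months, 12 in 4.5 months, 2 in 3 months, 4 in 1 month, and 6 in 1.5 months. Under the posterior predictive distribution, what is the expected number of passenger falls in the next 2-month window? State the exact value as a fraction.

Total count: 17 + 8 + 15 + 2 + 17 + 12 + 2 + 4 + 6 = 83.
Total exposure: 6.5 + 4 + 6.5 + 1.5 + 5.5 + 4.5 + 3 + 1 + 1.5 = 34 months.
Gamma(α, β) with Poisson data over total exposure Σt gives posterior Gamma(α+Σx, β+Σt) = Gamma(108, 39).
Predictive mean over a 2-month window = T·E[λ|data] = 2·108/39 = 72/13.

72/13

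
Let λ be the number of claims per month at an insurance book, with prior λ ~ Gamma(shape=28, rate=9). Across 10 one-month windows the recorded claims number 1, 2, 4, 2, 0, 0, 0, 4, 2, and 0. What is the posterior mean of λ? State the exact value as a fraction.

43/19

Total count: 1 + 2 + 4 + 2 + 0 + 0 + 0 + 4 + 2 + 0 = 15.
Total exposure: 10 months.
The Gamma prior is conjugate for the Poisson rate, so λ | data ~ Gamma(28+15, 9+10) = Gamma(43, 19).
Posterior mean = α'/β' = 43/19.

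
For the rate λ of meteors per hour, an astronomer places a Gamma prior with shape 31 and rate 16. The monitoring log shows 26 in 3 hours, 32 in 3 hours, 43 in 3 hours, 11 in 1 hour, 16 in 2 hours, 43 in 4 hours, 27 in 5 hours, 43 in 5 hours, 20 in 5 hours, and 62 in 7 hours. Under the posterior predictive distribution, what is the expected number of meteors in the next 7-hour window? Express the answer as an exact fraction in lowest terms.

Total count: 26 + 32 + 43 + 11 + 16 + 43 + 27 + 43 + 20 + 62 = 323.
Total exposure: 3 + 3 + 3 + 1 + 2 + 4 + 5 + 5 + 5 + 7 = 38 hours.
Conjugate update: add total count to the shape and total exposure to the rate, giving Gamma(354, 54).
Predictive mean over a 7-hour window = T·E[λ|data] = 7·354/54 = 413/9.

413/9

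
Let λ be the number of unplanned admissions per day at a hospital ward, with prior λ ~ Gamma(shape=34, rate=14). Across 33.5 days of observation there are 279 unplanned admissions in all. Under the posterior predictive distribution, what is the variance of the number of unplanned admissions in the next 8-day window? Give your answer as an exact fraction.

Total count 279 over total exposure 33.5 days.
The Gamma prior is conjugate for the Poisson rate, so λ | data ~ Gamma(34+279, 14+33.5) = Gamma(313, 95/2).
The posterior predictive for a window of length T is Negative Binomial with variance T·α'·(β'+T)/β'² = 8·313·(111/2)/(9025/4) = 555888/9025.

555888/9025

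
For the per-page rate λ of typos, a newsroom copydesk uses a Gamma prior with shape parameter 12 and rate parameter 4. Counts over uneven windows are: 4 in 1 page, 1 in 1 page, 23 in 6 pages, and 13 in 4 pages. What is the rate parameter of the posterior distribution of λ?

Total count: 4 + 1 + 23 + 13 = 41.
Total exposure: 1 + 1 + 6 + 4 = 12 pages.
By Gamma–Poisson conjugacy, the posterior is Gamma(α + Σx, β + Σt) = Gamma(12 + 41, 4 + 12) = Gamma(53, 16).

16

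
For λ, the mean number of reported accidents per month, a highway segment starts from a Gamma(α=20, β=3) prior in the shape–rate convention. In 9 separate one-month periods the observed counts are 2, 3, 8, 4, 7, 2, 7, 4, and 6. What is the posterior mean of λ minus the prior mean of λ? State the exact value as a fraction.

-17/12

Total count: 2 + 3 + 8 + 4 + 7 + 2 + 7 + 4 + 6 = 43.
Total exposure: 9 months.
Gamma(α, β) with Poisson data over total exposure Σt gives posterior Gamma(α+Σx, β+Σt) = Gamma(63, 12).
Posterior mean = 63/12 = 21/4; prior mean = 20/3 = 20/3. Difference = 21/4 − 20/3 = -17/12.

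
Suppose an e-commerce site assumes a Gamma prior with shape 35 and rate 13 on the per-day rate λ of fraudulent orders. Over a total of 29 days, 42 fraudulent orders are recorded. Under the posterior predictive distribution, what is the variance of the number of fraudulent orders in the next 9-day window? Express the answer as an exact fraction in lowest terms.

Total count 42 over total exposure 29 days.
Gamma(α, β) with Poisson data over total exposure Σt gives posterior Gamma(α+Σx, β+Σt) = Gamma(77, 42).
The posterior predictive for a window of length T is Negative Binomial with variance T·α'·(β'+T)/β'² = 9·77·51/1764 = 561/28.

561/28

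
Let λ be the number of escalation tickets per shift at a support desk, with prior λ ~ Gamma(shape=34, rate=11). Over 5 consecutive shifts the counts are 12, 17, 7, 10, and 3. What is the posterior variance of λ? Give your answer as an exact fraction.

Total count: 12 + 17 + 7 + 10 + 3 = 49.
Total exposure: 5 shifts.
The Gamma prior is conjugate for the Poisson rate, so λ | data ~ Gamma(34+49, 11+5) = Gamma(83, 16).
Posterior variance = α'/β'² = 83/256.

83/256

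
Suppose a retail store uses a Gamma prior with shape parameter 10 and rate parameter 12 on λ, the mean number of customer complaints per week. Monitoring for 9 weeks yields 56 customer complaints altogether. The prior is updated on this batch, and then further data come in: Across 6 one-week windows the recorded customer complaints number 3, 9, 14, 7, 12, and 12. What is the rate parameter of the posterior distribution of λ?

Total count 56 over total exposure 9 weeks.
After the first batch: Gamma(10 + 56, 12 + 9) = Gamma(66, 21).
Total count: 3 + 9 + 14 + 7 + 12 + 12 = 57.
Total exposure: 6 weeks.
After the second batch: Gamma(66 + 57, 21 + 6) = Gamma(123, 27).

27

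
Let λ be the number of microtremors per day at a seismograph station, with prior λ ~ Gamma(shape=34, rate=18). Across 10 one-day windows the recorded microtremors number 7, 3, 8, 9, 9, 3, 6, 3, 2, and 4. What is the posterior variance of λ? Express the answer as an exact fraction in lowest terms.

Total count: 7 + 3 + 8 + 9 + 9 + 3 + 6 + 3 + 2 + 4 = 54.
Total exposure: 10 days.
By Gamma–Poisson conjugacy, the posterior is Gamma(α + Σx, β + Σt) = Gamma(34 + 54, 18 + 10) = Gamma(88, 28).
Posterior variance = α'/β'² = 88/784 = 11/98.

11/98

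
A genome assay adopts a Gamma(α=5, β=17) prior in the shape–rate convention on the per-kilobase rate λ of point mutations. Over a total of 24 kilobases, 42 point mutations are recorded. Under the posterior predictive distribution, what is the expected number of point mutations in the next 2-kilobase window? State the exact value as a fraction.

Total count 42 over total exposure 24 kilobases.
Gamma(α, β) with Poisson data over total exposure Σt gives posterior Gamma(α+Σx, β+Σt) = Gamma(47, 41).
Predictive mean over a 2-kilobase window = T·E[λ|data] = 2·47/41 = 94/41.

94/41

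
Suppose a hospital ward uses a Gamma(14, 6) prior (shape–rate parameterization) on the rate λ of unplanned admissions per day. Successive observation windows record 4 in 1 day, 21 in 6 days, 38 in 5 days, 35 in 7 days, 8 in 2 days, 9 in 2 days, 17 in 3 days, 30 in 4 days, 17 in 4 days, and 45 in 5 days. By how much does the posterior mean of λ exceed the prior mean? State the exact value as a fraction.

Total count: 4 + 21 + 38 + 35 + 8 + 9 + 17 + 30 + 17 + 45 = 224.
Total exposure: 1 + 6 + 5 + 7 + 2 + 2 + 3 + 4 + 4 + 5 = 39 days.
Gamma(α, β) with Poisson data over total exposure Σt gives posterior Gamma(α+Σx, β+Σt) = Gamma(238, 45).
Posterior mean = 238/45 = 238/45; prior mean = 14/6 = 7/3. Difference = 238/45 − 7/3 = 133/45.

133/45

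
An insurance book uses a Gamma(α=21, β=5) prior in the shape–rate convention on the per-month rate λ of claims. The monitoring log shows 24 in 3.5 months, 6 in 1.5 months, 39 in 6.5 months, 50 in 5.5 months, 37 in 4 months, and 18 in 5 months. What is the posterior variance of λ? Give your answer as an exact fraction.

Total count: 24 + 6 + 39 + 50 + 37 + 18 = 174.
Total exposure: 3.5 + 1.5 + 6.5 + 5.5 + 4 + 5 = 26 months.
Posterior: α' = 21 + 174 = 195, β' = 5 + 26 = 31.
Posterior variance = α'/β'² = 195/961.

195/961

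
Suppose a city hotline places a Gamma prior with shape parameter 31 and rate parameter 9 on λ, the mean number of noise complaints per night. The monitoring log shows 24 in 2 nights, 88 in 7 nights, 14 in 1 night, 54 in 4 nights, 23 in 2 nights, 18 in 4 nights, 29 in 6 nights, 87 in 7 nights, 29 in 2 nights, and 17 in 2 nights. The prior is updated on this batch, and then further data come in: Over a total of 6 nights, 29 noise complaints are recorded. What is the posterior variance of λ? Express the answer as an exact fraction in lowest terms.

Total count: 24 + 88 + 14 + 54 + 23 + 18 + 29 + 87 + 29 + 17 = 383.
Total exposure: 2 + 7 + 1 + 4 + 2 + 4 + 6 + 7 + 2 + 2 = 37 nights.
After the first batch: Gamma(31 + 383, 9 + 37) = Gamma(414, 46).
Total count 29 over total exposure 6 nights.
After the second batch: Gamma(414 + 29, 46 + 6) = Gamma(443, 52).
Posterior variance = α'/β'² = 443/2704.

443/2704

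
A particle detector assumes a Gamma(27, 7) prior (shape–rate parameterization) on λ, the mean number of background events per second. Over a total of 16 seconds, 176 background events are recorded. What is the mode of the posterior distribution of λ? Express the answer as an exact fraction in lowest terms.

202/23

Total count 176 over total exposure 16 seconds.
Gamma(α, β) with Poisson data over total exposure Σt gives posterior Gamma(α+Σx, β+Σt) = Gamma(203, 23).
Posterior mode = (α'−1)/β' = 202/23.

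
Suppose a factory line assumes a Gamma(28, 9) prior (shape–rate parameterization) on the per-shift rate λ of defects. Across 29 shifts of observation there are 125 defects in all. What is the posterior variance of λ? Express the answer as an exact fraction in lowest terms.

Total count 125 over total exposure 29 shifts.
Conjugate update: add total count to the shape and total exposure to the rate, giving Gamma(153, 38).
Posterior variance = α'/β'² = 153/1444.

153/1444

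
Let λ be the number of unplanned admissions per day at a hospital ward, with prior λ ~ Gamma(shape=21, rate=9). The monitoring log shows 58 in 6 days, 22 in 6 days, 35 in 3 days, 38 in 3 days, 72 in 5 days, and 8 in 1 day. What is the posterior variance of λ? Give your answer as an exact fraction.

Total count: 58 + 22 + 35 + 38 + 72 + 8 = 233.
Total exposure: 6 + 6 + 3 + 3 + 5 + 1 = 24 days.
Conjugate update: add total count to the shape and total exposure to the rate, giving Gamma(254, 33).
Posterior variance = α'/β'² = 254/1089.

254/1089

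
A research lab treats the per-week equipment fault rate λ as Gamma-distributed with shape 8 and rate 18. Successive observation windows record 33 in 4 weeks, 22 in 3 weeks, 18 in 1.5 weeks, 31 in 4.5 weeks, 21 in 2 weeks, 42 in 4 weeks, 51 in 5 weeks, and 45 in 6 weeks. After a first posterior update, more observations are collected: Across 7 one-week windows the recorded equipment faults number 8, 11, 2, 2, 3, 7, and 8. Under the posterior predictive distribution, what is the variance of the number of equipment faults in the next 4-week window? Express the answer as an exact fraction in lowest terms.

Total count: 33 + 22 + 18 + 31 + 21 + 42 + 51 + 45 = 263.
Total exposure: 4 + 3 + 1.5 + 4.5 + 2 + 4 + 5 + 6 = 30 weeks.
After the first batch: Gamma(8 + 263, 18 + 30) = Gamma(271, 48).
Total count: 8 + 11 + 2 + 2 + 3 + 7 + 8 = 41.
Total exposure: 7 weeks.
After the second batch: Gamma(271 + 41, 48 + 7) = Gamma(312, 55).
The posterior predictive for a window of length T is Negative Binomial with variance T·α'·(β'+T)/β'² = 4·312·59/3025 = 73632/3025.

73632/3025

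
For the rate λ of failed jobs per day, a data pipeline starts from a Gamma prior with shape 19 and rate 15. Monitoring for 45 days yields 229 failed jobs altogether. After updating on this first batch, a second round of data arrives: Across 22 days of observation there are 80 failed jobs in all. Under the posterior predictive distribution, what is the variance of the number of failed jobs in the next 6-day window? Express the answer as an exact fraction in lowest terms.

1056/41

Total count 229 over total exposure 45 days.
After the first batch: Gamma(19 + 229, 15 + 45) = Gamma(248, 60).
Total count 80 over total exposure 22 days.
After the second batch: Gamma(248 + 80, 60 + 22) = Gamma(328, 82).
The posterior predictive for a window of length T is Negative Binomial with variance T·α'·(β'+T)/β'² = 6·328·88/6724 = 1056/41.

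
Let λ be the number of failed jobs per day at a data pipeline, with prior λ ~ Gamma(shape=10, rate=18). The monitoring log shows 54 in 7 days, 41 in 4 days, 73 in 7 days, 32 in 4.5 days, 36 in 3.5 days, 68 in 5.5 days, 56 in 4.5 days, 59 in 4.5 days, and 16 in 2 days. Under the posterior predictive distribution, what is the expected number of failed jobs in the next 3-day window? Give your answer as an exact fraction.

2670/121

Total count: 54 + 41 + 73 + 32 + 36 + 68 + 56 + 59 + 16 = 435.
Total exposure: 7 + 4 + 7 + 4.5 + 3.5 + 5.5 + 4.5 + 4.5 + 2 = 42.5 days.
The Gamma prior is conjugate for the Poisson rate, so λ | data ~ Gamma(10+435, 18+42.5) = Gamma(445, 121/2).
Predictive mean over a 3-day window = T·E[λ|data] = 3·445/(121/2) = 2670/121.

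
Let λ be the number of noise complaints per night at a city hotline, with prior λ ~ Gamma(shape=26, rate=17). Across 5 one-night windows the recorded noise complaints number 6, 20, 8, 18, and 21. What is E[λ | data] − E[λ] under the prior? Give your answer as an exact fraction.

101/34

Total count: 6 + 20 + 8 + 18 + 21 = 73.
Total exposure: 5 nights.
The Gamma prior is conjugate for the Poisson rate, so λ | data ~ Gamma(26+73, 17+5) = Gamma(99, 22).
Posterior mean = 99/22 = 9/2; prior mean = 26/17 = 26/17. Difference = 9/2 − 26/17 = 101/34.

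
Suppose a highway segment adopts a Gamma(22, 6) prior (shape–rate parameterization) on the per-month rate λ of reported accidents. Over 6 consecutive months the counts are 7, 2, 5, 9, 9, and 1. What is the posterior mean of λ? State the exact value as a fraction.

Total count: 7 + 2 + 5 + 9 + 9 + 1 = 33.
Total exposure: 6 months.
Conjugate update: add total count to the shape and total exposure to the rate, giving Gamma(55, 12).
Posterior mean = α'/β' = 55/12.

55/12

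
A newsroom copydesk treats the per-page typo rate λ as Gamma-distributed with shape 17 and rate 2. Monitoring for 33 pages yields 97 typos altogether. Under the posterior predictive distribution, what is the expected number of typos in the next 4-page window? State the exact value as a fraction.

Total count 97 over total exposure 33 pages.
The Gamma prior is conjugate for the Poisson rate, so λ | data ~ Gamma(17+97, 2+33) = Gamma(114, 35).
Predictive mean over a 4-page window = T·E[λ|data] = 4·114/35 = 456/35.

456/35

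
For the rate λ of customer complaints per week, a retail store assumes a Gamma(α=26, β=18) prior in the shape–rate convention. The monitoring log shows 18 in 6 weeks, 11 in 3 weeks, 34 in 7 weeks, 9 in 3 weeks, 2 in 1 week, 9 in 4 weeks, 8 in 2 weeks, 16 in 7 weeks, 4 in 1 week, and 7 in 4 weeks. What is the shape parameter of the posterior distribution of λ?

Total count: 18 + 11 + 34 + 9 + 2 + 9 + 8 + 16 + 4 + 7 = 118.
Total exposure: 6 + 3 + 7 + 3 + 1 + 4 + 2 + 7 + 1 + 4 = 38 weeks.
The Gamma prior is conjugate for the Poisson rate, so λ | data ~ Gamma(26+118, 18+38) = Gamma(144, 56).

144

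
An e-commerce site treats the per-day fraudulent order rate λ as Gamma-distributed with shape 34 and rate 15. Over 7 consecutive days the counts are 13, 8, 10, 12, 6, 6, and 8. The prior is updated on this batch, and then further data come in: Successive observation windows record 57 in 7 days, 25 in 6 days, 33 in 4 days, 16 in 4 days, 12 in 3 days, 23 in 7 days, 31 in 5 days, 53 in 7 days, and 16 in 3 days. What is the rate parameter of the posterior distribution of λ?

Total count: 13 + 8 + 10 + 12 + 6 + 6 + 8 = 63.
Total exposure: 7 days.
After the first batch: Gamma(34 + 63, 15 + 7) = Gamma(97, 22).
Total count: 57 + 25 + 33 + 16 + 12 + 23 + 31 + 53 + 16 = 266.
Total exposure: 7 + 6 + 4 + 4 + 3 + 7 + 5 + 7 + 3 = 46 days.
After the second batch: Gamma(97 + 266, 22 + 46) = Gamma(363, 68).

68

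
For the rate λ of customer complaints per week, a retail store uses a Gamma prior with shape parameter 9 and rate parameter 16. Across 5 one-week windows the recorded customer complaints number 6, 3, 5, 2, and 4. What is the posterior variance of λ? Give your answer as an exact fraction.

29/441

Total count: 6 + 3 + 5 + 2 + 4 = 20.
Total exposure: 5 weeks.
Gamma(α, β) with Poisson data over total exposure Σt gives posterior Gamma(α+Σx, β+Σt) = Gamma(29, 21).
Posterior variance = α'/β'² = 29/441.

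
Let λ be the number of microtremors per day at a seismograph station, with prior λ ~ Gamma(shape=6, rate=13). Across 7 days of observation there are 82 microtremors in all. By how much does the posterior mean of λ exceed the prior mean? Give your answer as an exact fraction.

256/65

Total count 82 over total exposure 7 days.
Conjugate update: add total count to the shape and total exposure to the rate, giving Gamma(88, 20).
Posterior mean = 88/20 = 22/5; prior mean = 6/13 = 6/13. Difference = 22/5 − 6/13 = 256/65.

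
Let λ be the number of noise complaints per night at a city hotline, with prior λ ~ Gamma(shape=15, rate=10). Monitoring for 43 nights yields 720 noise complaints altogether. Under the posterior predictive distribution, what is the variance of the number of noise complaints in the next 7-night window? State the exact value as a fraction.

308700/2809

Total count 720 over total exposure 43 nights.
By Gamma–Poisson conjugacy, the posterior is Gamma(α + Σx, β + Σt) = Gamma(15 + 720, 10 + 43) = Gamma(735, 53).
The posterior predictive for a window of length T is Negative Binomial with variance T·α'·(β'+T)/β'² = 7·735·60/2809 = 308700/2809.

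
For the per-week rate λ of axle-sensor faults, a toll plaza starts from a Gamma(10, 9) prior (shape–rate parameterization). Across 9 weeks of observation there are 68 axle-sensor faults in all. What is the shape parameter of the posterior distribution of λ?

Total count 68 over total exposure 9 weeks.
Posterior: α' = 10 + 68 = 78, β' = 9 + 9 = 18.

78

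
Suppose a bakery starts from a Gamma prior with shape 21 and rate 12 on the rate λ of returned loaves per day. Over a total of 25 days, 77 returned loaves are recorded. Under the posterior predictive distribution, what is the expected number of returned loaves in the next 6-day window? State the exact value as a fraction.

Total count 77 over total exposure 25 days.
By Gamma–Poisson conjugacy, the posterior is Gamma(α + Σx, β + Σt) = Gamma(21 + 77, 12 + 25) = Gamma(98, 37).
Predictive mean over a 6-day window = T·E[λ|data] = 6·98/37 = 588/37.

588/37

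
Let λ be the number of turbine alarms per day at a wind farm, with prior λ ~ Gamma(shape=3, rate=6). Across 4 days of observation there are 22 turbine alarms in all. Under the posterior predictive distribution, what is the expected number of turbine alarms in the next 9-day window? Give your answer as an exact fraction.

45/2

Total count 22 over total exposure 4 days.
By Gamma–Poisson conjugacy, the posterior is Gamma(α + Σx, β + Σt) = Gamma(3 + 22, 6 + 4) = Gamma(25, 10).
Predictive mean over a 9-day window = T·E[λ|data] = 9·25/10 = 45/2.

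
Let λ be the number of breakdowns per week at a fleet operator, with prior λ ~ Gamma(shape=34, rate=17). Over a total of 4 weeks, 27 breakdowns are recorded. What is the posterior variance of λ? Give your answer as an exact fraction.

Total count 27 over total exposure 4 weeks.
Conjugate update: add total count to the shape and total exposure to the rate, giving Gamma(61, 21).
Posterior variance = α'/β'² = 61/441.

61/441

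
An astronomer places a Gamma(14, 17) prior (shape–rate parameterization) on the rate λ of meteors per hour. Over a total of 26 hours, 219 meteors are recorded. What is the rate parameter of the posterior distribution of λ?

43

Total count 219 over total exposure 26 hours.
The Gamma prior is conjugate for the Poisson rate, so λ | data ~ Gamma(14+219, 17+26) = Gamma(233, 43).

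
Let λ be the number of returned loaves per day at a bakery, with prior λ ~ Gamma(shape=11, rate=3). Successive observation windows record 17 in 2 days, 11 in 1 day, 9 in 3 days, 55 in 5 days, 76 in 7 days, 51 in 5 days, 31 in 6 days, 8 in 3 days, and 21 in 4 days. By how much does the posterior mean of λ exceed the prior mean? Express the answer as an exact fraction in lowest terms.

Total count: 17 + 11 + 9 + 55 + 76 + 51 + 31 + 8 + 21 = 279.
Total exposure: 2 + 1 + 3 + 5 + 7 + 5 + 6 + 3 + 4 = 36 days.
Gamma(α, β) with Poisson data over total exposure Σt gives posterior Gamma(α+Σx, β+Σt) = Gamma(290, 39).
Posterior mean = 290/39 = 290/39; prior mean = 11/3 = 11/3. Difference = 290/39 − 11/3 = 49/13.

49/13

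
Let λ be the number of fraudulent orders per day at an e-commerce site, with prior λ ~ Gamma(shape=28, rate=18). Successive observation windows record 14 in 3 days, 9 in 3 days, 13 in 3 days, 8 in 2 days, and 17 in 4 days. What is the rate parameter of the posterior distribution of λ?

33

Total count: 14 + 9 + 13 + 8 + 17 = 61.
Total exposure: 3 + 3 + 3 + 2 + 4 = 15 days.
Posterior: α' = 28 + 61 = 89, β' = 18 + 15 = 33.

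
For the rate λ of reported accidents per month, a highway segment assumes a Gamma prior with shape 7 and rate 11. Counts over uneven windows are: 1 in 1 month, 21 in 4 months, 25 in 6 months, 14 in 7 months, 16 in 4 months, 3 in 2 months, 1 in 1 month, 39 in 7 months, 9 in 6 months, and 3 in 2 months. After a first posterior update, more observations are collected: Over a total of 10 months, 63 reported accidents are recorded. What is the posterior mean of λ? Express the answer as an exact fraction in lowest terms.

Total count: 1 + 21 + 25 + 14 + 16 + 3 + 1 + 39 + 9 + 3 = 132.
Total exposure: 1 + 4 + 6 + 7 + 4 + 2 + 1 + 7 + 6 + 2 = 40 months.
After the first batch: Gamma(7 + 132, 11 + 40) = Gamma(139, 51).
Total count 63 over total exposure 10 months.
After the second batch: Gamma(139 + 63, 51 + 10) = Gamma(202, 61).
Posterior mean = α'/β' = 202/61.

202/61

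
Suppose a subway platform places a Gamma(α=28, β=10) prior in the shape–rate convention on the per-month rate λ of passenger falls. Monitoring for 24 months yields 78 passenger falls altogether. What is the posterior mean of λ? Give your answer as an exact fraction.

53/17

Total count 78 over total exposure 24 months.
Posterior: α' = 28 + 78 = 106, β' = 10 + 24 = 34.
Posterior mean = α'/β' = 106/34 = 53/17.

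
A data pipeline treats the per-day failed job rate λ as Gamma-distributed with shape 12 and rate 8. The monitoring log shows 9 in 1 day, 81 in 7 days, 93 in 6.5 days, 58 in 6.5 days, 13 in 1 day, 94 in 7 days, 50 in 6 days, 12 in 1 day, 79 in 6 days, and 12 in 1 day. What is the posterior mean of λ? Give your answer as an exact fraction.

171/17

Total count: 9 + 81 + 93 + 58 + 13 + 94 + 50 + 12 + 79 + 12 = 501.
Total exposure: 1 + 7 + 6.5 + 6.5 + 1 + 7 + 6 + 1 + 6 + 1 = 43 days.
Posterior: α' = 12 + 501 = 513, β' = 8 + 43 = 51.
Posterior mean = α'/β' = 513/51 = 171/17.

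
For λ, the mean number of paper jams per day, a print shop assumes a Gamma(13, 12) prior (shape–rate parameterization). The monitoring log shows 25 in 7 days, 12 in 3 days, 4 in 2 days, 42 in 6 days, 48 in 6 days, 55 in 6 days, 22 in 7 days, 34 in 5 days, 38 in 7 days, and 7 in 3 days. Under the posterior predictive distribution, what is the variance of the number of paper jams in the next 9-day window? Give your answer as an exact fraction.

49275/1024

Total count: 25 + 12 + 4 + 42 + 48 + 55 + 22 + 34 + 38 + 7 = 287.
Total exposure: 7 + 3 + 2 + 6 + 6 + 6 + 7 + 5 + 7 + 3 = 52 days.
Gamma(α, β) with Poisson data over total exposure Σt gives posterior Gamma(α+Σx, β+Σt) = Gamma(300, 64).
The posterior predictive for a window of length T is Negative Binomial with variance T·α'·(β'+T)/β'² = 9·300·73/4096 = 49275/1024.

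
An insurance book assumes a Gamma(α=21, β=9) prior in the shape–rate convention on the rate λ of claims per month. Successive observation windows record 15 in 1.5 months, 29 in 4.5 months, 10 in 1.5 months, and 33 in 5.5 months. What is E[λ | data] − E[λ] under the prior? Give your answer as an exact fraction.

Total count: 15 + 29 + 10 + 33 = 87.
Total exposure: 1.5 + 4.5 + 1.5 + 5.5 = 13 months.
Posterior: α' = 21 + 87 = 108, β' = 9 + 13 = 22.
Posterior mean = 108/22 = 54/11; prior mean = 21/9 = 7/3. Difference = 54/11 − 7/3 = 85/33.

85/33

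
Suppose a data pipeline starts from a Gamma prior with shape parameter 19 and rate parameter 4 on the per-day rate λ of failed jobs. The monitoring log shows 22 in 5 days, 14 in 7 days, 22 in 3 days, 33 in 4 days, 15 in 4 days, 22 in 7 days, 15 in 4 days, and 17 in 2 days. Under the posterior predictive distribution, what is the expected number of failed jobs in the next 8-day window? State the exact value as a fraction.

179/5

Total count: 22 + 14 + 22 + 33 + 15 + 22 + 15 + 17 = 160.
Total exposure: 5 + 7 + 3 + 4 + 4 + 7 + 4 + 2 = 36 days.
Gamma(α, β) with Poisson data over total exposure Σt gives posterior Gamma(α+Σx, β+Σt) = Gamma(179, 40).
Predictive mean over an 8-day window = T·E[λ|data] = 8·179/40 = 179/5.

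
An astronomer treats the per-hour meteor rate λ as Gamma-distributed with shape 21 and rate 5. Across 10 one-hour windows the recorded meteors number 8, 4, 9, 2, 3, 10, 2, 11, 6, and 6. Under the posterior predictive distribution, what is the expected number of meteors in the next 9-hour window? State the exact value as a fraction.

Total count: 8 + 4 + 9 + 2 + 3 + 10 + 2 + 11 + 6 + 6 = 61.
Total exposure: 10 hours.
By Gamma–Poisson conjugacy, the posterior is Gamma(α + Σx, β + Σt) = Gamma(21 + 61, 5 + 10) = Gamma(82, 15).
Predictive mean over a 9-hour window = T·E[λ|data] = 9·82/15 = 246/5.

246/5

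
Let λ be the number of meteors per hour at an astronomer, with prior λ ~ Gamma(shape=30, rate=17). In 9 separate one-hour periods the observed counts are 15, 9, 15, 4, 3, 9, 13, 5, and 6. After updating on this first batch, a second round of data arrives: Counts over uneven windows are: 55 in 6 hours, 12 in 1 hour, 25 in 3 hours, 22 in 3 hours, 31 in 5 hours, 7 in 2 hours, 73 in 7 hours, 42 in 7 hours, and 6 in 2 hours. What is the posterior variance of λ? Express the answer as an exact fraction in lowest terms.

Total count: 15 + 9 + 15 + 4 + 3 + 9 + 13 + 5 + 6 = 79.
Total exposure: 9 hours.
After the first batch: Gamma(30 + 79, 17 + 9) = Gamma(109, 26).
Total count: 55 + 12 + 25 + 22 + 31 + 7 + 73 + 42 + 6 = 273.
Total exposure: 6 + 1 + 3 + 3 + 5 + 2 + 7 + 7 + 2 = 36 hours.
After the second batch: Gamma(109 + 273, 26 + 36) = Gamma(382, 62).
Posterior variance = α'/β'² = 382/3844 = 191/1922.

191/1922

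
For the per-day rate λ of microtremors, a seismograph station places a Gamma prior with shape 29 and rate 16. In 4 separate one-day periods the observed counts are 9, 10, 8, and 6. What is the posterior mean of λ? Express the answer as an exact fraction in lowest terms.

Total count: 9 + 10 + 8 + 6 = 33.
Total exposure: 4 days.
The Gamma prior is conjugate for the Poisson rate, so λ | data ~ Gamma(29+33, 16+4) = Gamma(62, 20).
Posterior mean = α'/β' = 62/20 = 31/10.

31/10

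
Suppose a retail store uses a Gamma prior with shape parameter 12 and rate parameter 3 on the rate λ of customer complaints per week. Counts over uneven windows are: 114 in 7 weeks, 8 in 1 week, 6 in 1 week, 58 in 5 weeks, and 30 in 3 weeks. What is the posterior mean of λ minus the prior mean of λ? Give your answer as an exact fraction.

37/5

Total count: 114 + 8 + 6 + 58 + 30 = 216.
Total exposure: 7 + 1 + 1 + 5 + 3 = 17 weeks.
The Gamma prior is conjugate for the Poisson rate, so λ | data ~ Gamma(12+216, 3+17) = Gamma(228, 20).
Posterior mean = 228/20 = 57/5; prior mean = 12/3 = 4. Difference = 57/5 − 4 = 37/5.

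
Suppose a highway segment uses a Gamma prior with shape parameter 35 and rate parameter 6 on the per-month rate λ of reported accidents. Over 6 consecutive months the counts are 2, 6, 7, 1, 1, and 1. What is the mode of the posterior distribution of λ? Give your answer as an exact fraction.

Total count: 2 + 6 + 7 + 1 + 1 + 1 = 18.
Total exposure: 6 months.
Posterior: α' = 35 + 18 = 53, β' = 6 + 6 = 12.
Posterior mode = (α'−1)/β' = 52/12 = 13/3.

13/3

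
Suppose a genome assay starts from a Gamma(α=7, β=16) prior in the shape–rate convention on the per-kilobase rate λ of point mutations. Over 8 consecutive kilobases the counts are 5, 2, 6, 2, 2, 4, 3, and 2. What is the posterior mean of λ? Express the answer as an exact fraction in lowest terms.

Total count: 5 + 2 + 6 + 2 + 2 + 4 + 3 + 2 = 26.
Total exposure: 8 kilobases.
Posterior: α' = 7 + 26 = 33, β' = 16 + 8 = 24.
Posterior mean = α'/β' = 33/24 = 11/8.

11/8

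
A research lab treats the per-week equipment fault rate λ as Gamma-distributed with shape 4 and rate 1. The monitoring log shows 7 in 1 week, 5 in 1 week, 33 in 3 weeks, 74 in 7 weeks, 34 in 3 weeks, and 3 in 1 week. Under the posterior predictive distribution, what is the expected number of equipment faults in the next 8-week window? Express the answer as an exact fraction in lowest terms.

1280/17

Total count: 7 + 5 + 33 + 74 + 34 + 3 = 156.
Total exposure: 1 + 1 + 3 + 7 + 3 + 1 = 16 weeks.
Gamma(α, β) with Poisson data over total exposure Σt gives posterior Gamma(α+Σx, β+Σt) = Gamma(160, 17).
Predictive mean over an 8-week window = T·E[λ|data] = 8·160/17 = 1280/17.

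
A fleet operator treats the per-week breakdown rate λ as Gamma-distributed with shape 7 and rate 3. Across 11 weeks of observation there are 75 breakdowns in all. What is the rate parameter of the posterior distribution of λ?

14

Total count 75 over total exposure 11 weeks.
The Gamma prior is conjugate for the Poisson rate, so λ | data ~ Gamma(7+75, 3+11) = Gamma(82, 14).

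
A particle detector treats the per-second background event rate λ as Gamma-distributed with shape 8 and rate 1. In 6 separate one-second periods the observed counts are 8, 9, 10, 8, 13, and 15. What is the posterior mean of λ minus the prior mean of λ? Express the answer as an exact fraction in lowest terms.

15/7

Total count: 8 + 9 + 10 + 8 + 13 + 15 = 63.
Total exposure: 6 seconds.
The Gamma prior is conjugate for the Poisson rate, so λ | data ~ Gamma(8+63, 1+6) = Gamma(71, 7).
Posterior mean = 71/7 = 71/7; prior mean = 8/1 = 8. Difference = 71/7 − 8 = 15/7.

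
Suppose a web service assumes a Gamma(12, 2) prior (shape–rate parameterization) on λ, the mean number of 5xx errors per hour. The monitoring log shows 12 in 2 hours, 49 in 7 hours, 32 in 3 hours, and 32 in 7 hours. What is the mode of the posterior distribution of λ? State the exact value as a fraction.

Total count: 12 + 49 + 32 + 32 = 125.
Total exposure: 2 + 7 + 3 + 7 = 19 hours.
Posterior: α' = 12 + 125 = 137, β' = 2 + 19 = 21.
Posterior mode = (α'−1)/β' = 136/21.

136/21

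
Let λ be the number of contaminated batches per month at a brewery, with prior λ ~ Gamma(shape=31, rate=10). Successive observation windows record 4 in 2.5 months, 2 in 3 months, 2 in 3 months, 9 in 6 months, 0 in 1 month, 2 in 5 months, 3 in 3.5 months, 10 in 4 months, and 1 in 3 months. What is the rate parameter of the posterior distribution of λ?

41

Total count: 4 + 2 + 2 + 9 + 0 + 2 + 3 + 10 + 1 = 33.
Total exposure: 2.5 + 3 + 3 + 6 + 1 + 5 + 3.5 + 4 + 3 = 31 months.
Gamma(α, β) with Poisson data over total exposure Σt gives posterior Gamma(α+Σx, β+Σt) = Gamma(64, 41).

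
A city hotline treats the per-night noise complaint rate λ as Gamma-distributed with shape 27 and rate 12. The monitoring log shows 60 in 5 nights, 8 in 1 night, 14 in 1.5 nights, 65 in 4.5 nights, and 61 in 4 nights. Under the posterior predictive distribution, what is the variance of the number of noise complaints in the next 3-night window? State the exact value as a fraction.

21855/784

Total count: 60 + 8 + 14 + 65 + 61 = 208.
Total exposure: 5 + 1 + 1.5 + 4.5 + 4 = 16 nights.
Gamma(α, β) with Poisson data over total exposure Σt gives posterior Gamma(α+Σx, β+Σt) = Gamma(235, 28).
The posterior predictive for a window of length T is Negative Binomial with variance T·α'·(β'+T)/β'² = 3·235·31/784 = 21855/784.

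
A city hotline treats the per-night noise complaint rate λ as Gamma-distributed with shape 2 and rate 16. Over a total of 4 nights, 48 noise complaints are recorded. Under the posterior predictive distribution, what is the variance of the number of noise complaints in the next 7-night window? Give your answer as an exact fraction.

189/8

Total count 48 over total exposure 4 nights.
Posterior: α' = 2 + 48 = 50, β' = 16 + 4 = 20.
The posterior predictive for a window of length T is Negative Binomial with variance T·α'·(β'+T)/β'² = 7·50·27/400 = 189/8.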